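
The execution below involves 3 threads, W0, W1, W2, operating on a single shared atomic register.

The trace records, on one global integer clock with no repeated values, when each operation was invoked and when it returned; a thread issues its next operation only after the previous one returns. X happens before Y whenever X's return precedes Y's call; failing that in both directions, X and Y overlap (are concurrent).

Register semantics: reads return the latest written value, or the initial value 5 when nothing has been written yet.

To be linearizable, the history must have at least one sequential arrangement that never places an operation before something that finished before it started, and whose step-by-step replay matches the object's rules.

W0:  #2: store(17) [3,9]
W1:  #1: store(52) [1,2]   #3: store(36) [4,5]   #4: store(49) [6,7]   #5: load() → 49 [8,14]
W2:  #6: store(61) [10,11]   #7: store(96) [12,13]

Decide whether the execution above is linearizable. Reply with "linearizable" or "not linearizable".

linearizable

one valid linearization: #1, #2, #3, #4, #5, #6, #7
1. #1 store(52), leaving value 52
2. #2 store(17), leaving value 17
3. #3 store(36), leaving value 36
4. #4 store(49), leaving value 49
5. #5 load() → 49, leaving value 49
6. #6 store(61), leaving value 61
7. #7 store(96), leaving value 96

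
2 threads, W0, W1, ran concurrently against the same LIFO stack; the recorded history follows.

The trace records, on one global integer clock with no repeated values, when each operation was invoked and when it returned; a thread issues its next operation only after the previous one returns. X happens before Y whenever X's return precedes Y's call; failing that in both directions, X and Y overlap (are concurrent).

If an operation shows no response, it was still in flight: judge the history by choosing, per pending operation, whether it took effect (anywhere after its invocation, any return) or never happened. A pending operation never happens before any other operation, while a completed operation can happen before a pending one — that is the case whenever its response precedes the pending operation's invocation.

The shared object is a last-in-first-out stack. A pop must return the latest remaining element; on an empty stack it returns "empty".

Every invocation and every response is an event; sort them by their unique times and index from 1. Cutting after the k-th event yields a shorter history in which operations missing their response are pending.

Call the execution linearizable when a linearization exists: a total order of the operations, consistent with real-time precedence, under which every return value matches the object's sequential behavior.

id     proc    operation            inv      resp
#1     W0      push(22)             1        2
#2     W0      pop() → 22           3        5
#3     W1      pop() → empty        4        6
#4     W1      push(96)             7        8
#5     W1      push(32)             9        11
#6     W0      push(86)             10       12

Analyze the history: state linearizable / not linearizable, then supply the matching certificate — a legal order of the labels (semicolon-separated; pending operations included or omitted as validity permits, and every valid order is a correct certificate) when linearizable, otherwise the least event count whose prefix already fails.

step 1: #1 push(22) — stack <22>
step 2: #2 pop() → 22 — stack <>
step 3: #3 pop() → empty — stack <>
step 4: #4 push(96) — stack <96>
step 5: #5 push(32) — stack <96,32>
step 6: #6 push(86) — stack <96,32,86>

linearizable — witness: #1; #2; #3; #4; #5; #6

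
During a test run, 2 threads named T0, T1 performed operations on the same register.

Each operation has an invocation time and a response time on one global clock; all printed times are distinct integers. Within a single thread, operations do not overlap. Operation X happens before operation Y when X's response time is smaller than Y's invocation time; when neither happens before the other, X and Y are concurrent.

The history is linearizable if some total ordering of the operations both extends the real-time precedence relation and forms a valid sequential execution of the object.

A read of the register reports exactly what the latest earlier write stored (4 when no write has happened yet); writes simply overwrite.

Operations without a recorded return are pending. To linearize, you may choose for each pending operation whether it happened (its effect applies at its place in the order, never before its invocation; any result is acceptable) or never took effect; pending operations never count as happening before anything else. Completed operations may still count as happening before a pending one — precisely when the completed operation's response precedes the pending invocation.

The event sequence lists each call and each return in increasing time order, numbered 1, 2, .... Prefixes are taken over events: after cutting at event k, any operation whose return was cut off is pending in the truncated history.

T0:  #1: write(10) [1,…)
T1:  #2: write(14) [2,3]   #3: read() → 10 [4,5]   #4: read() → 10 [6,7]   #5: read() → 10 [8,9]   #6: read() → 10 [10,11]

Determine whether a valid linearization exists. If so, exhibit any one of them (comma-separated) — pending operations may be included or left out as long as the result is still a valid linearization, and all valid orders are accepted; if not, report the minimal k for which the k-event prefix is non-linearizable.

1. #2 write(14), leaving value 14
2. #1 write(10) (pending, included), leaving value 10
3. #3 read() → 10, leaving value 10
4. #4 read() → 10, leaving value 10
5. #5 read() → 10, leaving value 10
6. #6 read() → 10, leaving value 10

linearizable — witness: #2, #1, #3, #4, #5, #6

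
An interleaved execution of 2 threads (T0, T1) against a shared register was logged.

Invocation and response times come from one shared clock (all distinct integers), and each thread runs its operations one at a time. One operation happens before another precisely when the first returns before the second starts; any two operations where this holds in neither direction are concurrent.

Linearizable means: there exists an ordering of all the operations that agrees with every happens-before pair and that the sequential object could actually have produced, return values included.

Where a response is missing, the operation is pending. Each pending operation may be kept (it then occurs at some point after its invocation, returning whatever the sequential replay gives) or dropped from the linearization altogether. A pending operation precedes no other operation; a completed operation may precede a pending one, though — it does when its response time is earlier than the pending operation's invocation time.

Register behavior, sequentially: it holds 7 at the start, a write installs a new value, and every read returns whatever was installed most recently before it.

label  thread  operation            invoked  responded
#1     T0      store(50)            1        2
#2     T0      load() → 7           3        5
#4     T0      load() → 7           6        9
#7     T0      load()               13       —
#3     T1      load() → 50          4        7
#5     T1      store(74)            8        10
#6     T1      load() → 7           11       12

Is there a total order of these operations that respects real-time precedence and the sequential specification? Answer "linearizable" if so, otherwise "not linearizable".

not linearizable

already the first 5 events (up to #2's response at time 5) admit no linearization; the first 4 still do
exactly one order of the 2 completed ops respects real time; the register replay fails
no completion choice of the 1 pending operation (#3) rescues it — every subset was tried
take #1, #2 (pending dropped): step 2 already fails, because #2 load() → 7 cannot occur there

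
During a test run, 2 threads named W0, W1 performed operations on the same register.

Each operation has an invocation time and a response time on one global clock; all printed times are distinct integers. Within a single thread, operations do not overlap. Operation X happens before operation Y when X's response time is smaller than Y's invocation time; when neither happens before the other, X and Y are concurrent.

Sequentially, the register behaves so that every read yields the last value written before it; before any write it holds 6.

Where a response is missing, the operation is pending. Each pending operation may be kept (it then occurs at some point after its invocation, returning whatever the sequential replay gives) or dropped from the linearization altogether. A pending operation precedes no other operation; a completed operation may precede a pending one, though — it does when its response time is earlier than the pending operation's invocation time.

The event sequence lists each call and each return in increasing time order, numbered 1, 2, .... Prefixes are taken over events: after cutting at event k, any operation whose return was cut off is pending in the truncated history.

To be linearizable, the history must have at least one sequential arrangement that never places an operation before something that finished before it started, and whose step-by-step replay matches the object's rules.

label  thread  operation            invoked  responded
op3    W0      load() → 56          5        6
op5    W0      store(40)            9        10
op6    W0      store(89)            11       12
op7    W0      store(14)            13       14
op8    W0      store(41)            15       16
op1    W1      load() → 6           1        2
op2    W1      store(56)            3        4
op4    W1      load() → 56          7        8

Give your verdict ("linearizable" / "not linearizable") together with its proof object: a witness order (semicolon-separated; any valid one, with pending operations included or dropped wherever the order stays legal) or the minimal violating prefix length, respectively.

after step 1 (op1 load() → 6): value 6
after step 2 (op2 store(56)): value 56
after step 3 (op3 load() → 56): value 56
after step 4 (op4 load() → 56): value 56
after step 5 (op5 store(40)): value 40
after step 6 (op6 store(89)): value 89
after step 7 (op7 store(14)): value 14
after step 8 (op8 store(41)): value 41

linearizable — witness: op1; op2; op3; op4; op5; op6; op7; op8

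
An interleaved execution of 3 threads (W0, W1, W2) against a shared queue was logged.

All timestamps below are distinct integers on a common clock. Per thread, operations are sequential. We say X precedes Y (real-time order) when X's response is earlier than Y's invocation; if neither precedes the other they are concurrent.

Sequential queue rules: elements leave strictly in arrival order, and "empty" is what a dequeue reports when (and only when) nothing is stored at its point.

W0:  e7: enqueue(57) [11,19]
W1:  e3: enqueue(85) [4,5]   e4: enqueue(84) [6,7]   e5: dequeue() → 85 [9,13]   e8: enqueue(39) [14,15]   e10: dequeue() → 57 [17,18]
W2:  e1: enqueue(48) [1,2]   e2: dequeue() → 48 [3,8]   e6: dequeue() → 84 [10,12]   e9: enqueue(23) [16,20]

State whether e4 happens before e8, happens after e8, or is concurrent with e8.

before

e4 spans [6,7], e8 spans [14,15]
resp(e4)=7 < inv(e8)=14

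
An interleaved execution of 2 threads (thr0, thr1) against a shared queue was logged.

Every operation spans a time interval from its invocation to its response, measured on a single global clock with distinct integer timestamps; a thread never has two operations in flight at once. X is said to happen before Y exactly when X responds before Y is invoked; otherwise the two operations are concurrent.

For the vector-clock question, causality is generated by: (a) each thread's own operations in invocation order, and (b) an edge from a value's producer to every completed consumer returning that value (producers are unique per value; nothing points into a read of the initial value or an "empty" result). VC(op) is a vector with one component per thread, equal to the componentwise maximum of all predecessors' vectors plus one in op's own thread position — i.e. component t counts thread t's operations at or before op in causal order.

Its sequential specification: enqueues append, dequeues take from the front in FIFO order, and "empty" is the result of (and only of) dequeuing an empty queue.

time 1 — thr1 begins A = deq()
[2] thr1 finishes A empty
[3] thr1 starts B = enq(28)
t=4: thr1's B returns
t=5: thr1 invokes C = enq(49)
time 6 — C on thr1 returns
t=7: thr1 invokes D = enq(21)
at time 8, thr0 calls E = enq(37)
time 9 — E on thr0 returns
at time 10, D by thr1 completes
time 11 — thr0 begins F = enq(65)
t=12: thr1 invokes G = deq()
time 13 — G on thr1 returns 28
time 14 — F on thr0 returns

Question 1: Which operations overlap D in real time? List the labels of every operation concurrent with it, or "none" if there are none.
Answer: E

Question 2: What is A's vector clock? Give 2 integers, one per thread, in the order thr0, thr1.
Answer: (0, 1)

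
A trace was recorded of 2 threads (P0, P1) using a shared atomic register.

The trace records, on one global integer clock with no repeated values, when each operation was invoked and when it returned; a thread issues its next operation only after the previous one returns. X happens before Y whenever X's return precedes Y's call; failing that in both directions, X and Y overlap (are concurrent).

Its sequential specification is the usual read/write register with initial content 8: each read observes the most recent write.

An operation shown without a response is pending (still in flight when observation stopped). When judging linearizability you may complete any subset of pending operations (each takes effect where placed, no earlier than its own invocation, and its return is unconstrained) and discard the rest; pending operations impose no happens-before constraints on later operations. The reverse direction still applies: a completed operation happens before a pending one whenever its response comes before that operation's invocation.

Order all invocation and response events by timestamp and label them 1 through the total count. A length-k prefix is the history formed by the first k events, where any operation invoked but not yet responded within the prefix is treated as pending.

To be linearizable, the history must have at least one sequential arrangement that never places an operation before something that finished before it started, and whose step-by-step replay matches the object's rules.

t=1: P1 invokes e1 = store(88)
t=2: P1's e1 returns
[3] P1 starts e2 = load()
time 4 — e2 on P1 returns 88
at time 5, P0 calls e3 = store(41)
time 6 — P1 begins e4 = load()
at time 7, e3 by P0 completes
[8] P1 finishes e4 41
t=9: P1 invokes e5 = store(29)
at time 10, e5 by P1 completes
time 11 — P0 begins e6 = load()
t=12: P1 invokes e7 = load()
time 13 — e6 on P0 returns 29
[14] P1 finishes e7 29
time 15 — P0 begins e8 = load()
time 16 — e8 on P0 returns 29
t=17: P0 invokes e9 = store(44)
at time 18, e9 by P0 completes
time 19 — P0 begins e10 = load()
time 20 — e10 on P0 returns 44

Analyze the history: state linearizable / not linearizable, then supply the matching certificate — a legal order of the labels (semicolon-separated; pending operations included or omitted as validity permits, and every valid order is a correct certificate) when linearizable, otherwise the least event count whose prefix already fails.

step 1: e1 store(88) — value 88
step 2: e2 load() → 88 — value 88
step 3: e3 store(41) — value 41
step 4: e4 load() → 41 — value 41
step 5: e5 store(29) — value 29
step 6: e6 load() → 29 — value 29
step 7: e7 load() → 29 — value 29
step 8: e8 load() → 29 — value 29
step 9: e9 store(44) — value 44
step 10: e10 load() → 44 — value 44

linearizable — witness: e1; e2; e3; e4; e5; e6; e7; e8; e9; e10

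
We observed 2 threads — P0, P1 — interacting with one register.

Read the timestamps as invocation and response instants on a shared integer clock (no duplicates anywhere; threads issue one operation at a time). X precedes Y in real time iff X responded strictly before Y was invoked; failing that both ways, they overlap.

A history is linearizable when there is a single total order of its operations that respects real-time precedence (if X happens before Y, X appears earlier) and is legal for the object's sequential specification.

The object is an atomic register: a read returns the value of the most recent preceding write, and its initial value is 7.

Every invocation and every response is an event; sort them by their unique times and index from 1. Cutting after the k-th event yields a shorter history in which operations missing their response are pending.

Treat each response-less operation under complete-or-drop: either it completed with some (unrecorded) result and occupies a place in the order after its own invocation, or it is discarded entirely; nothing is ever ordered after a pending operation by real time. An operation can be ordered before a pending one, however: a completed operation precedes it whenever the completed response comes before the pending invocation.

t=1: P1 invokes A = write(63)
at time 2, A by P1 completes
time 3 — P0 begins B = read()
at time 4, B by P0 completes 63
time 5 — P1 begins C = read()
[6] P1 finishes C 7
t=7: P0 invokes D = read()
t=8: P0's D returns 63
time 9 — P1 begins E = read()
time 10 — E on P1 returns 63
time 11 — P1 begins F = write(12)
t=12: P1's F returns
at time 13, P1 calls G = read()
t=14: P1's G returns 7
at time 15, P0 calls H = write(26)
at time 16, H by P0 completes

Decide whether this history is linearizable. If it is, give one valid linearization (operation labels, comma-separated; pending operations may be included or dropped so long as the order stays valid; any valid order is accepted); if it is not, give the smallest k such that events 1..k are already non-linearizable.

not linearizable — minimal violating prefix: 6 events

already the first 6 events (up to C's response at time 6) admit no linearization; the first 5 still do
exhaustive check: the 3 completed register ops admit one real-time order; illegal
sample order A, B, C stalls at step 3 — C read() → 7 has no legal effect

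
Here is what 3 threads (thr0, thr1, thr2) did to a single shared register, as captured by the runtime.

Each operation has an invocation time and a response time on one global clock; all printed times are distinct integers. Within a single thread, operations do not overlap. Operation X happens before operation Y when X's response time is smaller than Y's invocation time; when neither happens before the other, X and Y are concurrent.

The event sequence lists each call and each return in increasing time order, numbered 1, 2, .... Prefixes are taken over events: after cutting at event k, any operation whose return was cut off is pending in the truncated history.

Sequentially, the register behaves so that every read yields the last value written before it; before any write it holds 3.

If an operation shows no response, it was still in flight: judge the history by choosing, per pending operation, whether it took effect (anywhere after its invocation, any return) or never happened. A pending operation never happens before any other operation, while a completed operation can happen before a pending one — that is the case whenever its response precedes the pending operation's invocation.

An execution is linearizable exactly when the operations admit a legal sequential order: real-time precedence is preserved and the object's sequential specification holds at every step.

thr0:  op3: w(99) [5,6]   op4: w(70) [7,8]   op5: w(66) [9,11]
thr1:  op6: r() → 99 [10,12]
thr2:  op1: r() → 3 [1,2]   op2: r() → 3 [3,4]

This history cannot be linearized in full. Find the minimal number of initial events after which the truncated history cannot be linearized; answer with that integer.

12

events 1..11 are linearizable, e.g. via op1, op2, op3, op4, op5:
after step 1 (op1 r() → 3): value 3
after step 2 (op2 r() → 3): value 3
after step 3 (op3 w(99)): value 99
after step 4 (op4 w(70)): value 70
after step 5 (op5 w(66)): value 66
event 12 — op6's response, time 12 — after it, nothing linearizes
sample order op1, op2, op3, op4, op5, op6 stalls at step 6 — op6 r() → 99 has no legal effect
sample order op1, op2, op3, op4, op6, op5 stalls at step 5 — op6 r() → 99 has no legal effect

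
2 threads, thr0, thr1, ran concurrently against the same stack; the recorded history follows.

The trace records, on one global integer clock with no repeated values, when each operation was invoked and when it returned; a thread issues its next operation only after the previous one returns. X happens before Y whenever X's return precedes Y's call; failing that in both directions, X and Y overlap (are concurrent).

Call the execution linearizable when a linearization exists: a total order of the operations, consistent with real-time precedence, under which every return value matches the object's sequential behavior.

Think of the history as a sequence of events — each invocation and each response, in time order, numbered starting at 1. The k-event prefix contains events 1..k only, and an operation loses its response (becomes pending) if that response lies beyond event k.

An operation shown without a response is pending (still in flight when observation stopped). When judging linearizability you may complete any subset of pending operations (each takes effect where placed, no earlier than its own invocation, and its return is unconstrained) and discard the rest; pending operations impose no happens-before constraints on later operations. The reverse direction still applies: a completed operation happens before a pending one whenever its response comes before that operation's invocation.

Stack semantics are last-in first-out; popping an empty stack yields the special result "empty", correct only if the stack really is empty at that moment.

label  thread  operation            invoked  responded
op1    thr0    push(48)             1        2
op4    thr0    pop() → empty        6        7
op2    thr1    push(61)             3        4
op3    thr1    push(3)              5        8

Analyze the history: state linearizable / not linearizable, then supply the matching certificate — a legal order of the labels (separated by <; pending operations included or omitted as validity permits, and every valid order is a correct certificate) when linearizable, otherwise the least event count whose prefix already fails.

not linearizable — minimal violating prefix: 7 events

cut after 6 events: linearizable; cut after 7 events (op4 responds, time 7): not linearizable
a single order respects real time; the 3 completed stack operations fail replay along it
no completion choice of the 1 pending operation (op3) rescues it — every subset was tried
sample order op1, op2, op4 (pending dropped) stalls at step 3 — op4 pop() → empty has no legal effect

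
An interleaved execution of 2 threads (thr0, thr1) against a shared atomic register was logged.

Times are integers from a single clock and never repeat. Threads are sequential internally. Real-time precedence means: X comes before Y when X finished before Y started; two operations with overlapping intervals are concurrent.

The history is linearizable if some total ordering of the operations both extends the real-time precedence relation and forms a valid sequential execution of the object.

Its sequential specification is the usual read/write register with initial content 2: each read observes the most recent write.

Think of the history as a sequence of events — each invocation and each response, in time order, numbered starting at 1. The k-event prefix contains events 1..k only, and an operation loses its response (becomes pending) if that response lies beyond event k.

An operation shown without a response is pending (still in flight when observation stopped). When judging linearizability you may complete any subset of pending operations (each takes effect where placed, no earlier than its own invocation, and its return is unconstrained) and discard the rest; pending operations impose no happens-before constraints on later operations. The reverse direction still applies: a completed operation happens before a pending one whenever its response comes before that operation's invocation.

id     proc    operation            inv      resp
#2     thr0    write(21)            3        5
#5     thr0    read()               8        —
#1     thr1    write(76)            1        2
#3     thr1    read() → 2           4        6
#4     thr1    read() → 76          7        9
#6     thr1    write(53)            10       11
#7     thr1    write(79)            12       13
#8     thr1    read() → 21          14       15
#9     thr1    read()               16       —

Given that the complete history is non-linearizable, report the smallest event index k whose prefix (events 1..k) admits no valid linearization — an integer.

6

a valid linearization of events 1..5 exists, for instance #1, #2:
1. #1 write(76), leaving value 76
2. #2 write(21), leaving value 21
event 6 — #3's response, time 6 — after it, nothing linearizes
e.g. #1, #2, #3: illegal at step 3, since #3 read() → 2 cannot apply there
e.g. #1, #3, #2: illegal at step 2, since #3 read() → 2 cannot apply there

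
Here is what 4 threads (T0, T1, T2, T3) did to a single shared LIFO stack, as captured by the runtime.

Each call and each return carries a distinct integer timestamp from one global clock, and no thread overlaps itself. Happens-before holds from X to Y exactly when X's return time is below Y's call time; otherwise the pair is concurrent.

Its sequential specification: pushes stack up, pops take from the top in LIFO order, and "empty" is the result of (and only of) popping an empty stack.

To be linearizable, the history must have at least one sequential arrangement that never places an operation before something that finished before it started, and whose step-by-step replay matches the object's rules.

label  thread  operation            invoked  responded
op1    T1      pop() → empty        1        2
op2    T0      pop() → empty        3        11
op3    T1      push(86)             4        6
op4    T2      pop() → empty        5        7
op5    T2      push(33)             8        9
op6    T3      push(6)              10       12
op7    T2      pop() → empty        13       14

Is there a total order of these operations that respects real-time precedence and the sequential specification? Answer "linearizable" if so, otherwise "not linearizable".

not linearizable

through event 13 a valid linearization exists; event 14 (op7 responding at time 14) ends that
10 orders of the 7 completed LIFO stack ops respect real time; none is legal
for example op1, op2, op3, op4, op5, op6, op7 fails at step 4: op4 pop() → empty is not legal there
for example op1, op2, op4, op3, op5, op6, op7 fails at step 7: op7 pop() → empty is not legal there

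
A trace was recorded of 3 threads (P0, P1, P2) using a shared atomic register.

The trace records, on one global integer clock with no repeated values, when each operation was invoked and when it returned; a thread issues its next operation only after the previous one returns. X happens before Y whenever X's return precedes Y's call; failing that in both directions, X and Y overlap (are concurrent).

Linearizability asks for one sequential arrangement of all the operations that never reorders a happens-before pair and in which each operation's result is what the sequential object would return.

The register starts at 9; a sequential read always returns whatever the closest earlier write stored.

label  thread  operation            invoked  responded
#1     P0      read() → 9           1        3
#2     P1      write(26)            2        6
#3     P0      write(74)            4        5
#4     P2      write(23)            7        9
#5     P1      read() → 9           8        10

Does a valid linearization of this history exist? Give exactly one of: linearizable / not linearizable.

not linearizable

the violation lands at event 10, #5's response at time 10: events 1..9 linearize, events 1..10 do not
all 6 real-time-respecting orders fail — 5 completed atomic register operations, no legal replay
sample order #1, #2, #3, #4, #5 stalls at step 5 — #5 read() → 9 has no legal effect
sample order #1, #2, #3, #5, #4 stalls at step 4 — #5 read() → 9 has no legal effect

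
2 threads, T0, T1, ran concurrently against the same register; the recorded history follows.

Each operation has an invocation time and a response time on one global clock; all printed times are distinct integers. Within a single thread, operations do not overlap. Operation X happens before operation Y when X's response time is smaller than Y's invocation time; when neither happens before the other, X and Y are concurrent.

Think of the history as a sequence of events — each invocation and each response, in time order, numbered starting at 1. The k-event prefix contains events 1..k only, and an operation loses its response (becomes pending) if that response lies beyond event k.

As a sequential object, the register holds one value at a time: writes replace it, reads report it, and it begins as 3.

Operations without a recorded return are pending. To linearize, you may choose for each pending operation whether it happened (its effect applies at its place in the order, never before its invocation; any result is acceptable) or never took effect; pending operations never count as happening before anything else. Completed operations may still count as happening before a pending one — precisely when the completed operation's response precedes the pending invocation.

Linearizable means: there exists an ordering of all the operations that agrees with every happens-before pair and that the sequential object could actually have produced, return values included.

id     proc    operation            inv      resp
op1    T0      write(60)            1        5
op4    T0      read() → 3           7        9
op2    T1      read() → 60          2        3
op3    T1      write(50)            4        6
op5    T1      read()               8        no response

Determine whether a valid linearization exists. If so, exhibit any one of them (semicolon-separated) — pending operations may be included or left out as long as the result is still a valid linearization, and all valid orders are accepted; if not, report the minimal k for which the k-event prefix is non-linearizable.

not linearizable — minimal violating prefix: 9 events

through event 8 a valid linearization exists; event 9 (op4 responding at time 9) ends that
all 3 real-time-respecting orders fail — 4 completed register operations, no legal replay
no escape via the 1 pending operation (op5): every completion choice fails
take op1, op2, op3, op4 (pending dropped): step 4 already fails, because op4 read() → 3 cannot occur there
take op2, op1, op3, op4 (pending dropped): step 1 already fails, because op2 read() → 60 cannot occur there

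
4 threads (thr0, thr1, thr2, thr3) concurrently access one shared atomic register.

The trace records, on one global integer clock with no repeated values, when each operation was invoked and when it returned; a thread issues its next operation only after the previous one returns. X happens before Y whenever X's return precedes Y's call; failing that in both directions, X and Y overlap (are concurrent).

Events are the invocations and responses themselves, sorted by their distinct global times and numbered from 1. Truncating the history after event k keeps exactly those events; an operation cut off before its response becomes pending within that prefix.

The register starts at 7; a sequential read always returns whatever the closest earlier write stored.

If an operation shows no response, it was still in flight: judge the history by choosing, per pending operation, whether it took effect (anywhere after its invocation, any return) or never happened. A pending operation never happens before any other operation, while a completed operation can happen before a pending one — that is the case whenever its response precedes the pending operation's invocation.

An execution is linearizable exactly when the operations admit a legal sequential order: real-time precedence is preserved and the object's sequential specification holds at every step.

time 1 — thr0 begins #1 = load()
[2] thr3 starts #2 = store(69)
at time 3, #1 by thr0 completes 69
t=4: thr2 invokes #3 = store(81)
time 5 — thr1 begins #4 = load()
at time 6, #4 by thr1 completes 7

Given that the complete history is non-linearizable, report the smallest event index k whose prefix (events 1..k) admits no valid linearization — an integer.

6

events 1..5 are still linearizable — one witness is #2, #1:
1. #2 store(69) (pending, included), leaving value 69
2. #1 load() → 69, leaving value 69
at event 6 (#4's time-6 response) nothing linearizes any more
no completion choice of the 2 pending operations (#2, #3) rescues it — every subset was tried
sample order #1, #4 (pending dropped) stalls at step 1 — #1 load() → 69 has no legal effect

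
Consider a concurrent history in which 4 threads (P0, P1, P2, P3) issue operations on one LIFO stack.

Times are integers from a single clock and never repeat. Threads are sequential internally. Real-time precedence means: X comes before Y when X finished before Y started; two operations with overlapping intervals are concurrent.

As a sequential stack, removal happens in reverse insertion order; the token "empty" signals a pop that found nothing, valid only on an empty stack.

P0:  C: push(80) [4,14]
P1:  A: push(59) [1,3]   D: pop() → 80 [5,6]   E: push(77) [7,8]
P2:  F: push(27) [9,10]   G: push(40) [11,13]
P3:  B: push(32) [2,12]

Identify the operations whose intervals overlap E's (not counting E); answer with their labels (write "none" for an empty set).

B, C

E runs from 7 to 8; window-overlapping ops are concurrent
A [1,3]: before
B [2,12]: concurrent
C [4,14]: concurrent
D [5,6]: before
F [9,10]: after
G [11,13]: after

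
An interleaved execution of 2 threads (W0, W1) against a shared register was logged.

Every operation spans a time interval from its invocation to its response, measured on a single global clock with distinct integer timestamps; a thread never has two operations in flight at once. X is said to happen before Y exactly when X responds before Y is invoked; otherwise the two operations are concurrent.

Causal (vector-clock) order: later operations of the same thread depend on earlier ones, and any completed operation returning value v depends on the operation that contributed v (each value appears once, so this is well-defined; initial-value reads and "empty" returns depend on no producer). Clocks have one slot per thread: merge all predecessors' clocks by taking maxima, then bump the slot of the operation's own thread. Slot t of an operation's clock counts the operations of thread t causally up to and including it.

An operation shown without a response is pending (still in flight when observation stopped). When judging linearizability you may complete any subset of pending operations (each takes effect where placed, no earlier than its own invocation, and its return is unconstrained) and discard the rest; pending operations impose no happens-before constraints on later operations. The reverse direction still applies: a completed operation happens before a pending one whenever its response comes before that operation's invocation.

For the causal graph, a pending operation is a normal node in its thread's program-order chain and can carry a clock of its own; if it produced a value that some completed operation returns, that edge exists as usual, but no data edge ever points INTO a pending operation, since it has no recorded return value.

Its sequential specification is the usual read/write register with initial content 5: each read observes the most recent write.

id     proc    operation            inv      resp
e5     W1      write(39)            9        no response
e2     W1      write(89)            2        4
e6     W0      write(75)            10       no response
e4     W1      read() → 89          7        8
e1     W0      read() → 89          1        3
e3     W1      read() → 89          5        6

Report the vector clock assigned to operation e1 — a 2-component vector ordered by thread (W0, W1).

(1, 1)

root op e2, invoked 2: fresh clock plus W1's own tick → (0, 1)
VC(e3, invoked at 5): max of VC(e2)=(0, 1), then +1 on thread W1 → (0, 2)
VC(e1, invoked at 1): max of VC(e2)=(0, 1), then +1 on thread W0 → (1, 1)
VC(e4, invoked at 7): max of VC(e2)=(0, 1), VC(e3)=(0, 2), then +1 on thread W1 → (0, 3)
VC(e6, invoked at 10): max of VC(e1)=(1, 1), then +1 on thread W0 → (2, 1)
VC(e5, invoked at 9): max of VC(e4)=(0, 3), then +1 on thread W1 → (0, 4)
target: VC(e1) = (1, 1)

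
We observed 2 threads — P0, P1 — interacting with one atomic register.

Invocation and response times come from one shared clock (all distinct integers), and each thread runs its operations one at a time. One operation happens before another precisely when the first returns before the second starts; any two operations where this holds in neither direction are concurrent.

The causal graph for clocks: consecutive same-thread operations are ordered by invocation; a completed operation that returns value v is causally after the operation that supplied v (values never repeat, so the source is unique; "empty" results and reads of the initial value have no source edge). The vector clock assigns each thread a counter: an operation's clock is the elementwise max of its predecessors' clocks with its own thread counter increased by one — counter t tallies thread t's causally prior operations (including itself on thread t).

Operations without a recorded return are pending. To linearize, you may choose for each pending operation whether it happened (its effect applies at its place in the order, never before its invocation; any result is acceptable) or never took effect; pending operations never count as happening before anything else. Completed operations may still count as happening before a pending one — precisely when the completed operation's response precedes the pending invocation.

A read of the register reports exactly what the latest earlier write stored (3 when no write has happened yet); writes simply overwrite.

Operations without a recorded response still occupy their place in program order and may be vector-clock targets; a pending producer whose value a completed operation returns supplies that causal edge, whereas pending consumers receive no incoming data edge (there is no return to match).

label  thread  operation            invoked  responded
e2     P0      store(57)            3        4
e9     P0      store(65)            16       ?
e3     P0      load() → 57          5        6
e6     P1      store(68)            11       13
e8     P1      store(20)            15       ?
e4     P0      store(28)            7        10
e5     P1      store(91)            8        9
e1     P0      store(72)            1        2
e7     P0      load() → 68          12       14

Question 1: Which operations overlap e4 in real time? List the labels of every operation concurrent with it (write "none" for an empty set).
e5

e4 runs from 7 to 10; window-overlapping ops are concurrent
e1 [1,2]: before
e2 [3,4]: before
e3 [5,6]: before
e5 [8,9]: concurrent
e6 [11,13]: after
e7 [12,14]: after
e8 [15,…): after
e9 [16,…): after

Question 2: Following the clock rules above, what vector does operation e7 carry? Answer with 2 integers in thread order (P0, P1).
(5, 2)

e5, invoked 8, has no incoming edges; only P1's bump applies → (0, 1)
e1, invoked 1, has no incoming edges; only P0's bump applies → (1, 0)
merge at e6 (invoked 11): VC(e5)=(0, 1), own-thread bump on P1 → (0, 2)
merge at e2 (invoked 3): VC(e1)=(1, 0), own-thread bump on P0 → (2, 0)
merge at e8 (invoked 15): VC(e6)=(0, 2), own-thread bump on P1 → (0, 3)
merge at e3 (invoked 5): VC(e2)=(2, 0), own-thread bump on P0 → (3, 0)
merge at e4 (invoked 7): VC(e3)=(3, 0), own-thread bump on P0 → (4, 0)
merge at e7 (invoked 12): VC(e4)=(4, 0), VC(e6)=(0, 2), own-thread bump on P0 → (5, 2)
merge at e9 (invoked 16): VC(e7)=(5, 2), own-thread bump on P0 → (6, 2)
target: VC(e7) = (5, 2)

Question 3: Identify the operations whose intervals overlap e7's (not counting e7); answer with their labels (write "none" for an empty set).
e6

e7 spans [12,14]; an op avoiding the whole window 12..14 is ordered, any other is concurrent
e1 [1,2]: before
e2 [3,4]: before
e3 [5,6]: before
e4 [7,10]: before
e5 [8,9]: before
e6 [11,13]: concurrent
e8 [15,…): after
e9 [16,…): after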